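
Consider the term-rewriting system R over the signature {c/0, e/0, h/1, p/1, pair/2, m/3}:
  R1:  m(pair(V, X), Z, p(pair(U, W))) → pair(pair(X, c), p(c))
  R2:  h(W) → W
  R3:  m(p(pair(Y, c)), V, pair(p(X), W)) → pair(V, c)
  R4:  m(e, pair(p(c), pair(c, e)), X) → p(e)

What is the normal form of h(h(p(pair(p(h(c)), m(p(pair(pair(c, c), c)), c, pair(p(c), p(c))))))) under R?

p(pair(p(c), pair(c, c)))

1. h(h(p(pair(p(h(c)), m(p(pair(pair(c, c), c)), c, pair(p(c), p(c)))))))  →  h(p(pair(p(h(c)), m(p(pair(pair(c, c), c)), c, pair(p(c), p(c))))))   [R2 at ε]
2. h(p(pair(p(h(c)), m(p(pair(pair(c, c), c)), c, pair(p(c), p(c))))))  →  p(pair(p(h(c)), m(p(pair(pair(c, c), c)), c, pair(p(c), p(c)))))   [R2 at ε]
3. p(pair(p(h(c)), m(p(pair(pair(c, c), c)), c, pair(p(c), p(c)))))  →  p(pair(p(c), m(p(pair(pair(c, c), c)), c, pair(p(c), p(c)))))   [R2 at 1.1.1]
4. p(pair(p(c), m(p(pair(pair(c, c), c)), c, pair(p(c), p(c)))))  →  p(pair(p(c), pair(c, c)))   [R3 at 1.2]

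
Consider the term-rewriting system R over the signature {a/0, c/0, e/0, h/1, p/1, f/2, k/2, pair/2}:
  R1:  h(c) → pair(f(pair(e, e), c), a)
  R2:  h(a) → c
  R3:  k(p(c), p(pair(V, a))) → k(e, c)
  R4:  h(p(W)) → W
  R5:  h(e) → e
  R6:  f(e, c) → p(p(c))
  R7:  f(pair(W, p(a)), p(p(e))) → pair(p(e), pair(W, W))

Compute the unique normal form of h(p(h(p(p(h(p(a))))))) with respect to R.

1. h(p(h(p(p(h(p(a)))))))  →  h(p(p(h(p(a)))))   [R4 at ε]
2. h(p(p(h(p(a)))))  →  p(h(p(a)))   [R4 at ε]
3. p(h(p(a)))  →  p(a)   [R4 at 1]

p(a)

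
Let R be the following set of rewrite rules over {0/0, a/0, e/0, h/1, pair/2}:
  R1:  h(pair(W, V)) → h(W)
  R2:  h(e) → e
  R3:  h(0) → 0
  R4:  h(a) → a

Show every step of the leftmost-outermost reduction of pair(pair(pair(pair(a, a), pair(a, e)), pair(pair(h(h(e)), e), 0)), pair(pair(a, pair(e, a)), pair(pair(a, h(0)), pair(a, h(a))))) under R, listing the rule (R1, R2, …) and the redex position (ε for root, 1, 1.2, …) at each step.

1. pair(pair(pair(pair(a, a), pair(a, e)), pair(pair(h(h(e)), e), 0)), pair(pair(a, pair(e, a)), pair(pair(a, h(0)), pair(a, h(a)))))  →  pair(pair(pair(pair(a, a), pair(a, e)), pair(pair(h(e), e), 0)), pair(pair(a, pair(e, a)), pair(pair(a, h(0)), pair(a, h(a)))))   [R2 at 1.2.1.1.1]
2. pair(pair(pair(pair(a, a), pair(a, e)), pair(pair(h(e), e), 0)), pair(pair(a, pair(e, a)), pair(pair(a, h(0)), pair(a, h(a)))))  →  pair(pair(pair(pair(a, a), pair(a, e)), pair(pair(e, e), 0)), pair(pair(a, pair(e, a)), pair(pair(a, h(0)), pair(a, h(a)))))   [R2 at 1.2.1.1]
3. pair(pair(pair(pair(a, a), pair(a, e)), pair(pair(e, e), 0)), pair(pair(a, pair(e, a)), pair(pair(a, h(0)), pair(a, h(a)))))  →  pair(pair(pair(pair(a, a), pair(a, e)), pair(pair(e, e), 0)), pair(pair(a, pair(e, a)), pair(pair(a, 0), pair(a, h(a)))))   [R3 at 2.2.1.2]
4. pair(pair(pair(pair(a, a), pair(a, e)), pair(pair(e, e), 0)), pair(pair(a, pair(e, a)), pair(pair(a, 0), pair(a, h(a)))))  →  pair(pair(pair(pair(a, a), pair(a, e)), pair(pair(e, e), 0)), pair(pair(a, pair(e, a)), pair(pair(a, 0), pair(a, a))))   [R4 at 2.2.2.2]

pair(pair(pair(pair(a, a), pair(a, e)), pair(pair(e, e), 0)), pair(pair(a, pair(e, a)), pair(pair(a, 0), pair(a, a))))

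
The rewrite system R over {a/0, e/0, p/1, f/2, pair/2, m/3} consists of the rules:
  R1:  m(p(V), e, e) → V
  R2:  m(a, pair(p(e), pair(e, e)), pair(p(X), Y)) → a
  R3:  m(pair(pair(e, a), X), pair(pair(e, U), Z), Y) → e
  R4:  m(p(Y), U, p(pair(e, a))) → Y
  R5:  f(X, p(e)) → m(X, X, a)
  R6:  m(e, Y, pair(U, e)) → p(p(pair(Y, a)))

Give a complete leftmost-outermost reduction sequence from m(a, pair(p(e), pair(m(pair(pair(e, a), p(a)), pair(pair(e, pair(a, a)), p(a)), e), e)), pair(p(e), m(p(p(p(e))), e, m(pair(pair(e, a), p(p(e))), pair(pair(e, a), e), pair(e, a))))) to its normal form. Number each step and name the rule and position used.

1. m(a, pair(p(e), pair(m(pair(pair(e, a), p(a)), pair(pair(e, pair(a, a)), p(a)), e), e)), pair(p(e), m(p(p(p(e))), e, m(pair(pair(e, a), p(p(e))), pair(pair(e, a), e), pair(e, a)))))  →  m(a, pair(p(e), pair(e, e)), pair(p(e), m(p(p(p(e))), e, m(pair(pair(e, a), p(p(e))), pair(pair(e, a), e), pair(e, a)))))   [R3 at 2.2.1]
2. m(a, pair(p(e), pair(e, e)), pair(p(e), m(p(p(p(e))), e, m(pair(pair(e, a), p(p(e))), pair(pair(e, a), e), pair(e, a)))))  →  a   [R2 at ε]

a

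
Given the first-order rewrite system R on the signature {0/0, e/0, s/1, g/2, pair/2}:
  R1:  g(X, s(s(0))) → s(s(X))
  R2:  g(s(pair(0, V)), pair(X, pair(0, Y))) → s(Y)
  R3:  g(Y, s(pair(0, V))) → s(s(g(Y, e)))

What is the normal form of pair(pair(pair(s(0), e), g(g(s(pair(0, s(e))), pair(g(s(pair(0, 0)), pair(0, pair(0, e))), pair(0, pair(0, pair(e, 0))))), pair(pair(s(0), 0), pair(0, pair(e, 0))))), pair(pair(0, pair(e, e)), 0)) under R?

pair(pair(pair(s(0), e), s(pair(e, 0))), pair(pair(0, pair(e, e)), 0))

1. pair(pair(pair(s(0), e), g(g(s(pair(0, s(e))), pair(g(s(pair(0, 0)), pair(0, pair(0, e))), pair(0, pair(0, pair(e, 0))))), pair(pair(s(0), 0), pair(0, pair(e, 0))))), pair(pair(0, pair(e, e)), 0))  →  pair(pair(pair(s(0), e), g(s(pair(0, pair(e, 0))), pair(pair(s(0), 0), pair(0, pair(e, 0))))), pair(pair(0, pair(e, e)), 0))   [R2 at 1.2.1]
2. pair(pair(pair(s(0), e), g(s(pair(0, pair(e, 0))), pair(pair(s(0), 0), pair(0, pair(e, 0))))), pair(pair(0, pair(e, e)), 0))  →  pair(pair(pair(s(0), e), s(pair(e, 0))), pair(pair(0, pair(e, e)), 0))   [R2 at 1.2]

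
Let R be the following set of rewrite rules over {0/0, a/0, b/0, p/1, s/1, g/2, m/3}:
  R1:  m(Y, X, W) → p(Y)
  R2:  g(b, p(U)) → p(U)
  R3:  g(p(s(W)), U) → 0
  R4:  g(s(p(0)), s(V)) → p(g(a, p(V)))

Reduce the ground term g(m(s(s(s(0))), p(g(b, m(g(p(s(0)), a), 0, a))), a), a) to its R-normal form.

1. g(m(s(s(s(0))), p(g(b, m(g(p(s(0)), a), 0, a))), a), a)  →  g(p(s(s(s(0)))), a)   [R1 at 1]
2. g(p(s(s(s(0)))), a)  →  0   [R3 at ε]

0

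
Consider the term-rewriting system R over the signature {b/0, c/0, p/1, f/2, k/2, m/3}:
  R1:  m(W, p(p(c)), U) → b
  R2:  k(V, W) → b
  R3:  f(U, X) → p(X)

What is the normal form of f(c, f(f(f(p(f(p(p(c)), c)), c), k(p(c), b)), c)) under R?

p(p(c))

1. f(c, f(f(f(p(f(p(p(c)), c)), c), k(p(c), b)), c))  →  p(f(f(f(p(f(p(p(c)), c)), c), k(p(c), b)), c))   [R3 at ε]
2. p(f(f(f(p(f(p(p(c)), c)), c), k(p(c), b)), c))  →  p(p(c))   [R3 at 1]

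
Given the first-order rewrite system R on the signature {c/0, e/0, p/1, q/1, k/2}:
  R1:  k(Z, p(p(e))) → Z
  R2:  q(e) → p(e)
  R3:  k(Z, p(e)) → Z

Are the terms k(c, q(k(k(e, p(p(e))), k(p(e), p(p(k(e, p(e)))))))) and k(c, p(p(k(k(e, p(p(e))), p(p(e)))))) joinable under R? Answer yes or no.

Reduce t₁ = k(c, q(k(k(e, p(p(e))), k(p(e), p(p(k(e, p(e)))))))):
1. k(c, q(k(k(e, p(p(e))), k(p(e), p(p(k(e, p(e))))))))  →  k(c, q(k(e, k(p(e), p(p(k(e, p(e))))))))   [R1 at 2.1.1]
2. k(c, q(k(e, k(p(e), p(p(k(e, p(e))))))))  →  k(c, q(k(e, k(p(e), p(p(e))))))   [R3 at 2.1.2.2.1.1]
3. k(c, q(k(e, k(p(e), p(p(e))))))  →  k(c, q(k(e, p(e))))   [R1 at 2.1.2]
4. k(c, q(k(e, p(e))))  →  k(c, q(e))   [R3 at 2.1]
5. k(c, q(e))  →  k(c, p(e))   [R2 at 2]
6. k(c, p(e))  →  c   [R3 at ε]

Reduce t₂ = k(c, p(p(k(k(e, p(p(e))), p(p(e)))))):
1. k(c, p(p(k(k(e, p(p(e))), p(p(e))))))  →  k(c, p(p(k(e, p(p(e))))))   [R1 at 2.1.1]
2. k(c, p(p(k(e, p(p(e))))))  →  k(c, p(p(e)))   [R1 at 2.1.1]
3. k(c, p(p(e)))  →  c   [R1 at ε]

yes — NF(t₁) = c, NF(t₂) = c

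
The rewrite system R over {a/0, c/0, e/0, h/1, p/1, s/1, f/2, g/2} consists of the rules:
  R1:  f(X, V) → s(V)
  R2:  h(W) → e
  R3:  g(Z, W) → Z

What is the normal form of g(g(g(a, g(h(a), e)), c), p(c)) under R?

a

1. g(g(g(a, g(h(a), e)), c), p(c))  →  g(g(a, g(h(a), e)), c)   [R3 at ε]
2. g(g(a, g(h(a), e)), c)  →  g(a, g(h(a), e))   [R3 at ε]
3. g(a, g(h(a), e))  →  a   [R3 at ε]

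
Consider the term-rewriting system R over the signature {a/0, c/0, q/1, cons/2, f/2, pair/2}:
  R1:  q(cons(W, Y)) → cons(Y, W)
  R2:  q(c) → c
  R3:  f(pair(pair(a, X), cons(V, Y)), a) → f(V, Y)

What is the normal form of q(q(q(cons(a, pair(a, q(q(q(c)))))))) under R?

1. q(q(q(cons(a, pair(a, q(q(q(c))))))))  →  q(q(cons(pair(a, q(q(q(c)))), a)))   [R1 at 1.1]
2. q(q(cons(pair(a, q(q(q(c)))), a)))  →  q(cons(a, pair(a, q(q(q(c))))))   [R1 at 1]
3. q(cons(a, pair(a, q(q(q(c))))))  →  cons(pair(a, q(q(q(c)))), a)   [R1 at ε]
4. cons(pair(a, q(q(q(c)))), a)  →  cons(pair(a, q(q(c))), a)   [R2 at 1.2.1.1]
5. cons(pair(a, q(q(c))), a)  →  cons(pair(a, q(c)), a)   [R2 at 1.2.1]
6. cons(pair(a, q(c)), a)  →  cons(pair(a, c), a)   [R2 at 1.2]

cons(pair(a, c), a)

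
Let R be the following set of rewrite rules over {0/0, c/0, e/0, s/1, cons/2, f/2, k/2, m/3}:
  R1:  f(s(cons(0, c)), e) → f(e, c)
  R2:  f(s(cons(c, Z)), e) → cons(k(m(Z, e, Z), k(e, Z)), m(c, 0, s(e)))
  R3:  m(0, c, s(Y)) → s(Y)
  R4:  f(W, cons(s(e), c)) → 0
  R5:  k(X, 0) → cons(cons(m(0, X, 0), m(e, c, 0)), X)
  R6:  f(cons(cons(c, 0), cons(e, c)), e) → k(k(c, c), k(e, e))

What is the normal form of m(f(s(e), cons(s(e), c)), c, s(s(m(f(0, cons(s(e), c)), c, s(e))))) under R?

s(s(s(e)))

1. m(f(s(e), cons(s(e), c)), c, s(s(m(f(0, cons(s(e), c)), c, s(e)))))  →  m(0, c, s(s(m(f(0, cons(s(e), c)), c, s(e)))))   [R4 at 1]
2. m(0, c, s(s(m(f(0, cons(s(e), c)), c, s(e)))))  →  s(s(m(f(0, cons(s(e), c)), c, s(e))))   [R3 at ε]
3. s(s(m(f(0, cons(s(e), c)), c, s(e))))  →  s(s(m(0, c, s(e))))   [R4 at 1.1.1]
4. s(s(m(0, c, s(e))))  →  s(s(s(e)))   [R3 at 1.1]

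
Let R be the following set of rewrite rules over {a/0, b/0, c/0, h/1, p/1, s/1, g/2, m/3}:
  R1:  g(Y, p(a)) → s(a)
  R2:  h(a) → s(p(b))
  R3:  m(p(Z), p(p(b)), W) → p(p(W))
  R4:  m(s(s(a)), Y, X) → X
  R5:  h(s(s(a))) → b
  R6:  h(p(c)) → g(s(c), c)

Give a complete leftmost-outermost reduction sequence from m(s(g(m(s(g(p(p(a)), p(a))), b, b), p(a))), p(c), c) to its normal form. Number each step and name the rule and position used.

1. m(s(g(m(s(g(p(p(a)), p(a))), b, b), p(a))), p(c), c)  →  m(s(s(a)), p(c), c)   [R1 at 1.1]
2. m(s(s(a)), p(c), c)  →  c   [R4 at ε]

c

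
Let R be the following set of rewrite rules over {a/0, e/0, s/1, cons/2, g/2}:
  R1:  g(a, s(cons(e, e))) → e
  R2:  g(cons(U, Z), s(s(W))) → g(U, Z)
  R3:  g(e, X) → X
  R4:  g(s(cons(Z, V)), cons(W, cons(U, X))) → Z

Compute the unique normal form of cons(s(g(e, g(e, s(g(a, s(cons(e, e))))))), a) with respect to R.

1. cons(s(g(e, g(e, s(g(a, s(cons(e, e))))))), a)  →  cons(s(g(e, s(g(a, s(cons(e, e)))))), a)   [R3 at 1.1]
2. cons(s(g(e, s(g(a, s(cons(e, e)))))), a)  →  cons(s(s(g(a, s(cons(e, e))))), a)   [R3 at 1.1]
3. cons(s(s(g(a, s(cons(e, e))))), a)  →  cons(s(s(e)), a)   [R1 at 1.1.1]

cons(s(s(e)), a)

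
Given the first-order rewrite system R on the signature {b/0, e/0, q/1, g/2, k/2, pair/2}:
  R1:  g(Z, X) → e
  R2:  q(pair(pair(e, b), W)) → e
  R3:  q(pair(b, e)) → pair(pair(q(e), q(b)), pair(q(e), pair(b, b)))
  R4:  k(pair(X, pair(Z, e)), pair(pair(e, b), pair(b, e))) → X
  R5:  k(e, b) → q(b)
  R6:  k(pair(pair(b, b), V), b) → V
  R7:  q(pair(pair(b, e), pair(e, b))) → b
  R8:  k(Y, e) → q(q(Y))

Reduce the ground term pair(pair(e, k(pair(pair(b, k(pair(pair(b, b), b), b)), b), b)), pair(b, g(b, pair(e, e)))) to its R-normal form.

pair(pair(e, b), pair(b, e))

1. pair(pair(e, k(pair(pair(b, k(pair(pair(b, b), b), b)), b), b)), pair(b, g(b, pair(e, e))))  →  pair(pair(e, k(pair(pair(b, b), b), b)), pair(b, g(b, pair(e, e))))   [R6 at 1.2.1.1.2]
2. pair(pair(e, k(pair(pair(b, b), b), b)), pair(b, g(b, pair(e, e))))  →  pair(pair(e, b), pair(b, g(b, pair(e, e))))   [R6 at 1.2]
3. pair(pair(e, b), pair(b, g(b, pair(e, e))))  →  pair(pair(e, b), pair(b, e))   [R1 at 2.2]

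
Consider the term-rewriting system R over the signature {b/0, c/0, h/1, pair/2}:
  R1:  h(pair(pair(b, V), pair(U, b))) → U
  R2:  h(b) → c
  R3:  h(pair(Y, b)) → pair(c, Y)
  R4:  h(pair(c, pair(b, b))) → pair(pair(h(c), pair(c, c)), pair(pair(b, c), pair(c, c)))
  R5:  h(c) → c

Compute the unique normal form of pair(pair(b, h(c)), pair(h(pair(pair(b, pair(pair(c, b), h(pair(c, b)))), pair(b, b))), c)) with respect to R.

1. pair(pair(b, h(c)), pair(h(pair(pair(b, pair(pair(c, b), h(pair(c, b)))), pair(b, b))), c))  →  pair(pair(b, c), pair(h(pair(pair(b, pair(pair(c, b), h(pair(c, b)))), pair(b, b))), c))   [R5 at 1.2]
2. pair(pair(b, c), pair(h(pair(pair(b, pair(pair(c, b), h(pair(c, b)))), pair(b, b))), c))  →  pair(pair(b, c), pair(b, c))   [R1 at 2.1]

pair(pair(b, c), pair(b, c))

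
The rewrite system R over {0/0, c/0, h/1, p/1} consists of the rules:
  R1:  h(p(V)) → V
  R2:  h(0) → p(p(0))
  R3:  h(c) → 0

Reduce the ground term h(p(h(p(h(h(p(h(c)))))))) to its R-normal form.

p(p(0))

1. h(p(h(p(h(h(p(h(c))))))))  →  h(p(h(h(p(h(c))))))   [R1 at ε]
2. h(p(h(h(p(h(c))))))  →  h(h(p(h(c))))   [R1 at ε]
3. h(h(p(h(c))))  →  h(h(c))   [R1 at 1]
4. h(h(c))  →  h(0)   [R3 at 1]
5. h(0)  →  p(p(0))   [R2 at ε]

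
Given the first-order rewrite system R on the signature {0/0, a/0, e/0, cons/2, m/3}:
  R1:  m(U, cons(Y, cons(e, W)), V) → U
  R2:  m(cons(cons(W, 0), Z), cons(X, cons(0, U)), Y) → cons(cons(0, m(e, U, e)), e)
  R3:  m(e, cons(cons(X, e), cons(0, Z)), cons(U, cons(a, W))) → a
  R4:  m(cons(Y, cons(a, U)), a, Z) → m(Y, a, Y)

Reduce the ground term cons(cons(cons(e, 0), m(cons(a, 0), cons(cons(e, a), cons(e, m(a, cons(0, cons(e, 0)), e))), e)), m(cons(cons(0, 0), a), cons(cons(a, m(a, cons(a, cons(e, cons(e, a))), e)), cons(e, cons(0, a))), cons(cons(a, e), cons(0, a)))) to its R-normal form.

cons(cons(cons(e, 0), cons(a, 0)), cons(cons(0, 0), a))

1. cons(cons(cons(e, 0), m(cons(a, 0), cons(cons(e, a), cons(e, m(a, cons(0, cons(e, 0)), e))), e)), m(cons(cons(0, 0), a), cons(cons(a, m(a, cons(a, cons(e, cons(e, a))), e)), cons(e, cons(0, a))), cons(cons(a, e), cons(0, a))))  →  cons(cons(cons(e, 0), cons(a, 0)), m(cons(cons(0, 0), a), cons(cons(a, m(a, cons(a, cons(e, cons(e, a))), e)), cons(e, cons(0, a))), cons(cons(a, e), cons(0, a))))   [R1 at 1.2]
2. cons(cons(cons(e, 0), cons(a, 0)), m(cons(cons(0, 0), a), cons(cons(a, m(a, cons(a, cons(e, cons(e, a))), e)), cons(e, cons(0, a))), cons(cons(a, e), cons(0, a))))  →  cons(cons(cons(e, 0), cons(a, 0)), cons(cons(0, 0), a))   [R1 at 2]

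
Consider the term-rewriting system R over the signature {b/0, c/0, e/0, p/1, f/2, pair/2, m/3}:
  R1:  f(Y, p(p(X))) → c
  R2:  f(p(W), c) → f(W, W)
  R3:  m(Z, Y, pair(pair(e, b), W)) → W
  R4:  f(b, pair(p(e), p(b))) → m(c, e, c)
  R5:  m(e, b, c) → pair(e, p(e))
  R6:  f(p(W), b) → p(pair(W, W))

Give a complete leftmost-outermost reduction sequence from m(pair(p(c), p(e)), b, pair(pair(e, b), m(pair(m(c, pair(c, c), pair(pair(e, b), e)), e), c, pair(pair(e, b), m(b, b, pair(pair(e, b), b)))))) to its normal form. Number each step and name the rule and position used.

b

1. m(pair(p(c), p(e)), b, pair(pair(e, b), m(pair(m(c, pair(c, c), pair(pair(e, b), e)), e), c, pair(pair(e, b), m(b, b, pair(pair(e, b), b))))))  →  m(pair(m(c, pair(c, c), pair(pair(e, b), e)), e), c, pair(pair(e, b), m(b, b, pair(pair(e, b), b))))   [R3 at ε]
2. m(pair(m(c, pair(c, c), pair(pair(e, b), e)), e), c, pair(pair(e, b), m(b, b, pair(pair(e, b), b))))  →  m(b, b, pair(pair(e, b), b))   [R3 at ε]
3. m(b, b, pair(pair(e, b), b))  →  b   [R3 at ε]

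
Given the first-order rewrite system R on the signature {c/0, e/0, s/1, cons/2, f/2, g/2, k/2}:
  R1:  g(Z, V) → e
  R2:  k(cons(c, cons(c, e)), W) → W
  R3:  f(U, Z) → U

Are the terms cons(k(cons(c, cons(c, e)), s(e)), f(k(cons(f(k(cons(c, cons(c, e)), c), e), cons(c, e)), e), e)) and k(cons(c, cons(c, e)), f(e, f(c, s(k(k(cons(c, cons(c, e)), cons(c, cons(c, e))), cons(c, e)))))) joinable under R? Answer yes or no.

Reduce t₁ = cons(k(cons(c, cons(c, e)), s(e)), f(k(cons(f(k(cons(c, cons(c, e)), c), e), cons(c, e)), e), e)):
1. cons(k(cons(c, cons(c, e)), s(e)), f(k(cons(f(k(cons(c, cons(c, e)), c), e), cons(c, e)), e), e))  →  cons(s(e), f(k(cons(f(k(cons(c, cons(c, e)), c), e), cons(c, e)), e), e))   [R2 at 1]
2. cons(s(e), f(k(cons(f(k(cons(c, cons(c, e)), c), e), cons(c, e)), e), e))  →  cons(s(e), k(cons(f(k(cons(c, cons(c, e)), c), e), cons(c, e)), e))   [R3 at 2]
3. cons(s(e), k(cons(f(k(cons(c, cons(c, e)), c), e), cons(c, e)), e))  →  cons(s(e), k(cons(k(cons(c, cons(c, e)), c), cons(c, e)), e))   [R3 at 2.1.1]
4. cons(s(e), k(cons(k(cons(c, cons(c, e)), c), cons(c, e)), e))  →  cons(s(e), k(cons(c, cons(c, e)), e))   [R2 at 2.1.1]
5. cons(s(e), k(cons(c, cons(c, e)), e))  →  cons(s(e), e)   [R2 at 2]

Reduce t₂ = k(cons(c, cons(c, e)), f(e, f(c, s(k(k(cons(c, cons(c, e)), cons(c, cons(c, e))), cons(c, e)))))):
1. k(cons(c, cons(c, e)), f(e, f(c, s(k(k(cons(c, cons(c, e)), cons(c, cons(c, e))), cons(c, e))))))  →  f(e, f(c, s(k(k(cons(c, cons(c, e)), cons(c, cons(c, e))), cons(c, e)))))   [R2 at ε]
2. f(e, f(c, s(k(k(cons(c, cons(c, e)), cons(c, cons(c, e))), cons(c, e)))))  →  e   [R3 at ε]

no — NF(t₁) = cons(s(e), e), NF(t₂) = e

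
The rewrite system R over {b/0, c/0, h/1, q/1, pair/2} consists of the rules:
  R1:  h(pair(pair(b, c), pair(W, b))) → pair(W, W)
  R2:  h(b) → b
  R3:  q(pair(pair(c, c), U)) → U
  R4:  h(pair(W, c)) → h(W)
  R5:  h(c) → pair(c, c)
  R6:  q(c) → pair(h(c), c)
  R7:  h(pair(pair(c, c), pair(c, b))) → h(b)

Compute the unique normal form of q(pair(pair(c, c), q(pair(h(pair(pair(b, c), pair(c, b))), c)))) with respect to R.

c

1. q(pair(pair(c, c), q(pair(h(pair(pair(b, c), pair(c, b))), c))))  →  q(pair(h(pair(pair(b, c), pair(c, b))), c))   [R3 at ε]
2. q(pair(h(pair(pair(b, c), pair(c, b))), c))  →  q(pair(pair(c, c), c))   [R1 at 1.1]
3. q(pair(pair(c, c), c))  →  c   [R3 at ε]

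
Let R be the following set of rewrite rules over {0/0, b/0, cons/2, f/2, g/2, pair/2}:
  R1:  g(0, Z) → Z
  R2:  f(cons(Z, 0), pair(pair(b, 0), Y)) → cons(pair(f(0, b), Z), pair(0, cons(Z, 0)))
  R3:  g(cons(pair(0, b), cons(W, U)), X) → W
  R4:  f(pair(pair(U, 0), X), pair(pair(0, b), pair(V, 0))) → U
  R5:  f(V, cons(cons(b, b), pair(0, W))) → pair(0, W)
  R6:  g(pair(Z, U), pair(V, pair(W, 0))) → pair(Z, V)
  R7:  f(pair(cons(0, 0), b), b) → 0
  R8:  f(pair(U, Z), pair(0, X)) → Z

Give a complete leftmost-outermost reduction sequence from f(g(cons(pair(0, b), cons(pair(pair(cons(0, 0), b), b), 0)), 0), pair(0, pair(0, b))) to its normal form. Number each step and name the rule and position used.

b

1. f(g(cons(pair(0, b), cons(pair(pair(cons(0, 0), b), b), 0)), 0), pair(0, pair(0, b)))  →  f(pair(pair(cons(0, 0), b), b), pair(0, pair(0, b)))   [R3 at 1]
2. f(pair(pair(cons(0, 0), b), b), pair(0, pair(0, b)))  →  b   [R8 at ε]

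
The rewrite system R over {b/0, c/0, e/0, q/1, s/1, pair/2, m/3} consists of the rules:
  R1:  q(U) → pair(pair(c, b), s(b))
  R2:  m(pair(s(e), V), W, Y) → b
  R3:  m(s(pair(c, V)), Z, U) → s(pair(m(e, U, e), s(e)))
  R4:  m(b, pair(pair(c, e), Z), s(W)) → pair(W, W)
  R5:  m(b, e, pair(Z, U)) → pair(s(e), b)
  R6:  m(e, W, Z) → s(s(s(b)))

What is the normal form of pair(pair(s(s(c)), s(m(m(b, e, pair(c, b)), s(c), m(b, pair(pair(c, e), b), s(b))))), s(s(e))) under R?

pair(pair(s(s(c)), s(b)), s(s(e)))

1. pair(pair(s(s(c)), s(m(m(b, e, pair(c, b)), s(c), m(b, pair(pair(c, e), b), s(b))))), s(s(e)))  →  pair(pair(s(s(c)), s(m(pair(s(e), b), s(c), m(b, pair(pair(c, e), b), s(b))))), s(s(e)))   [R5 at 1.2.1.1]
2. pair(pair(s(s(c)), s(m(pair(s(e), b), s(c), m(b, pair(pair(c, e), b), s(b))))), s(s(e)))  →  pair(pair(s(s(c)), s(b)), s(s(e)))   [R2 at 1.2.1]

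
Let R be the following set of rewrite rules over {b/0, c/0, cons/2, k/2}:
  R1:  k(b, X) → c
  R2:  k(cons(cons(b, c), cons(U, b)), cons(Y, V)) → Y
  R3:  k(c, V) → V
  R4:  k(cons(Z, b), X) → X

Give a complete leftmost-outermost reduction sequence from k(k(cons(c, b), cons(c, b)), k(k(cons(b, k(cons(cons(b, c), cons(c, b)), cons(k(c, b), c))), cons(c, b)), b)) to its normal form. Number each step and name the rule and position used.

1. k(k(cons(c, b), cons(c, b)), k(k(cons(b, k(cons(cons(b, c), cons(c, b)), cons(k(c, b), c))), cons(c, b)), b))  →  k(cons(c, b), k(k(cons(b, k(cons(cons(b, c), cons(c, b)), cons(k(c, b), c))), cons(c, b)), b))   [R4 at 1]
2. k(cons(c, b), k(k(cons(b, k(cons(cons(b, c), cons(c, b)), cons(k(c, b), c))), cons(c, b)), b))  →  k(k(cons(b, k(cons(cons(b, c), cons(c, b)), cons(k(c, b), c))), cons(c, b)), b)   [R4 at ε]
3. k(k(cons(b, k(cons(cons(b, c), cons(c, b)), cons(k(c, b), c))), cons(c, b)), b)  →  k(k(cons(b, k(c, b)), cons(c, b)), b)   [R2 at 1.1.2]
4. k(k(cons(b, k(c, b)), cons(c, b)), b)  →  k(k(cons(b, b), cons(c, b)), b)   [R3 at 1.1.2]
5. k(k(cons(b, b), cons(c, b)), b)  →  k(cons(c, b), b)   [R4 at 1]
6. k(cons(c, b), b)  →  b   [R4 at ε]

b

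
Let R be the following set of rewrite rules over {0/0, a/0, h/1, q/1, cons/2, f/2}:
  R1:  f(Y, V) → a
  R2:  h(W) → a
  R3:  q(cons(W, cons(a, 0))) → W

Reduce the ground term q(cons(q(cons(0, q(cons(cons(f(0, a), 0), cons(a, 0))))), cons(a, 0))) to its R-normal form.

1. q(cons(q(cons(0, q(cons(cons(f(0, a), 0), cons(a, 0))))), cons(a, 0)))  →  q(cons(0, q(cons(cons(f(0, a), 0), cons(a, 0)))))   [R3 at ε]
2. q(cons(0, q(cons(cons(f(0, a), 0), cons(a, 0)))))  →  q(cons(0, cons(f(0, a), 0)))   [R3 at 1.2]
3. q(cons(0, cons(f(0, a), 0)))  →  q(cons(0, cons(a, 0)))   [R1 at 1.2.1]
4. q(cons(0, cons(a, 0)))  →  0   [R3 at ε]

0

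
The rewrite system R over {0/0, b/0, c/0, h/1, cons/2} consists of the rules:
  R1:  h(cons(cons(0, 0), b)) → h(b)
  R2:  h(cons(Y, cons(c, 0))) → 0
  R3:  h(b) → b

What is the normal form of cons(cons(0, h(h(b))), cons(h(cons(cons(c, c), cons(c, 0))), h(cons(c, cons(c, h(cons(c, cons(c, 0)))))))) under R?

1. cons(cons(0, h(h(b))), cons(h(cons(cons(c, c), cons(c, 0))), h(cons(c, cons(c, h(cons(c, cons(c, 0))))))))  →  cons(cons(0, h(b)), cons(h(cons(cons(c, c), cons(c, 0))), h(cons(c, cons(c, h(cons(c, cons(c, 0))))))))   [R3 at 1.2.1]
2. cons(cons(0, h(b)), cons(h(cons(cons(c, c), cons(c, 0))), h(cons(c, cons(c, h(cons(c, cons(c, 0))))))))  →  cons(cons(0, b), cons(h(cons(cons(c, c), cons(c, 0))), h(cons(c, cons(c, h(cons(c, cons(c, 0))))))))   [R3 at 1.2]
3. cons(cons(0, b), cons(h(cons(cons(c, c), cons(c, 0))), h(cons(c, cons(c, h(cons(c, cons(c, 0))))))))  →  cons(cons(0, b), cons(0, h(cons(c, cons(c, h(cons(c, cons(c, 0))))))))   [R2 at 2.1]
4. cons(cons(0, b), cons(0, h(cons(c, cons(c, h(cons(c, cons(c, 0))))))))  →  cons(cons(0, b), cons(0, h(cons(c, cons(c, 0)))))   [R2 at 2.2.1.2.2]
5. cons(cons(0, b), cons(0, h(cons(c, cons(c, 0)))))  →  cons(cons(0, b), cons(0, 0))   [R2 at 2.2]

cons(cons(0, b), cons(0, 0))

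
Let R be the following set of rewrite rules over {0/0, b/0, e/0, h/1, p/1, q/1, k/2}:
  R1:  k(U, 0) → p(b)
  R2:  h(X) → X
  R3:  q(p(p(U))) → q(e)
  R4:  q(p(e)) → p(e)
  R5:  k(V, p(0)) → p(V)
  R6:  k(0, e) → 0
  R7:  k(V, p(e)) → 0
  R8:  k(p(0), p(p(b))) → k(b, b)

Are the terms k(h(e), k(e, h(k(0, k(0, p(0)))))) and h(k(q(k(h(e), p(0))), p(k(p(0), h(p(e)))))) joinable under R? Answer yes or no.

no — NF(t₁) = 0, NF(t₂) = p(p(e))

Reduce t₁ = k(h(e), k(e, h(k(0, k(0, p(0)))))):
1. k(h(e), k(e, h(k(0, k(0, p(0))))))  →  k(e, k(e, h(k(0, k(0, p(0))))))   [R2 at 1]
2. k(e, k(e, h(k(0, k(0, p(0))))))  →  k(e, k(e, k(0, k(0, p(0)))))   [R2 at 2.2]
3. k(e, k(e, k(0, k(0, p(0)))))  →  k(e, k(e, k(0, p(0))))   [R5 at 2.2.2]
4. k(e, k(e, k(0, p(0))))  →  k(e, k(e, p(0)))   [R5 at 2.2]
5. k(e, k(e, p(0)))  →  k(e, p(e))   [R5 at 2]
6. k(e, p(e))  →  0   [R7 at ε]

Reduce t₂ = h(k(q(k(h(e), p(0))), p(k(p(0), h(p(e)))))):
1. h(k(q(k(h(e), p(0))), p(k(p(0), h(p(e))))))  →  k(q(k(h(e), p(0))), p(k(p(0), h(p(e)))))   [R2 at ε]
2. k(q(k(h(e), p(0))), p(k(p(0), h(p(e)))))  →  k(q(p(h(e))), p(k(p(0), h(p(e)))))   [R5 at 1.1]
3. k(q(p(h(e))), p(k(p(0), h(p(e)))))  →  k(q(p(e)), p(k(p(0), h(p(e)))))   [R2 at 1.1.1]
4. k(q(p(e)), p(k(p(0), h(p(e)))))  →  k(p(e), p(k(p(0), h(p(e)))))   [R4 at 1]
5. k(p(e), p(k(p(0), h(p(e)))))  →  k(p(e), p(k(p(0), p(e))))   [R2 at 2.1.2]
6. k(p(e), p(k(p(0), p(e))))  →  k(p(e), p(0))   [R7 at 2.1]
7. k(p(e), p(0))  →  p(p(e))   [R5 at ε]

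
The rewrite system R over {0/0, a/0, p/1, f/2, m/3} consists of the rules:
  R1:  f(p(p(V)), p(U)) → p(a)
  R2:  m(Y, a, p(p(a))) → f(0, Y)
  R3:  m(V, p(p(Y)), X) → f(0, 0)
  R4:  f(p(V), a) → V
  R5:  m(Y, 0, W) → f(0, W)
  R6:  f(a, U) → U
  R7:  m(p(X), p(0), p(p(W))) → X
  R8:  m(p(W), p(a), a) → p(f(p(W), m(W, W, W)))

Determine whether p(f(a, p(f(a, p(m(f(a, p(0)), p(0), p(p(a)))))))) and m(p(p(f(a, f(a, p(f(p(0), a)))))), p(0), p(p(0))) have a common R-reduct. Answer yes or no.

no — NF(t₁) = p(p(p(0))), NF(t₂) = p(p(0))

Reduce t₁ = p(f(a, p(f(a, p(m(f(a, p(0)), p(0), p(p(a)))))))):
1. p(f(a, p(f(a, p(m(f(a, p(0)), p(0), p(p(a))))))))  →  p(p(f(a, p(m(f(a, p(0)), p(0), p(p(a)))))))   [R6 at 1]
2. p(p(f(a, p(m(f(a, p(0)), p(0), p(p(a)))))))  →  p(p(p(m(f(a, p(0)), p(0), p(p(a))))))   [R6 at 1.1]
3. p(p(p(m(f(a, p(0)), p(0), p(p(a))))))  →  p(p(p(m(p(0), p(0), p(p(a))))))   [R6 at 1.1.1.1]
4. p(p(p(m(p(0), p(0), p(p(a))))))  →  p(p(p(0)))   [R7 at 1.1.1]

Reduce t₂ = m(p(p(f(a, f(a, p(f(p(0), a)))))), p(0), p(p(0))):
1. m(p(p(f(a, f(a, p(f(p(0), a)))))), p(0), p(p(0)))  →  p(f(a, f(a, p(f(p(0), a)))))   [R7 at ε]
2. p(f(a, f(a, p(f(p(0), a)))))  →  p(f(a, p(f(p(0), a))))   [R6 at 1]
3. p(f(a, p(f(p(0), a))))  →  p(p(f(p(0), a)))   [R6 at 1]
4. p(p(f(p(0), a)))  →  p(p(0))   [R4 at 1.1]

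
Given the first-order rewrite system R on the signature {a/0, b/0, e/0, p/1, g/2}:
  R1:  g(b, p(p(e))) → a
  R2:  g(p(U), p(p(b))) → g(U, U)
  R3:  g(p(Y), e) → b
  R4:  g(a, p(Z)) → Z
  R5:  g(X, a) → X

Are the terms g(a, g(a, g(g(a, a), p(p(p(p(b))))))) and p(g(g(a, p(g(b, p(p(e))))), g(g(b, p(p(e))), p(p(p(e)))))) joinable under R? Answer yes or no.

Reduce t₁ = g(a, g(a, g(g(a, a), p(p(p(p(b))))))):
1. g(a, g(a, g(g(a, a), p(p(p(p(b)))))))  →  g(a, g(a, g(a, p(p(p(p(b)))))))   [R5 at 2.2.1]
2. g(a, g(a, g(a, p(p(p(p(b)))))))  →  g(a, g(a, p(p(p(b)))))   [R4 at 2.2]
3. g(a, g(a, p(p(p(b)))))  →  g(a, p(p(b)))   [R4 at 2]
4. g(a, p(p(b)))  →  p(b)   [R4 at ε]

Reduce t₂ = p(g(g(a, p(g(b, p(p(e))))), g(g(b, p(p(e))), p(p(p(e)))))):
1. p(g(g(a, p(g(b, p(p(e))))), g(g(b, p(p(e))), p(p(p(e))))))  →  p(g(g(b, p(p(e))), g(g(b, p(p(e))), p(p(p(e))))))   [R4 at 1.1]
2. p(g(g(b, p(p(e))), g(g(b, p(p(e))), p(p(p(e))))))  →  p(g(a, g(g(b, p(p(e))), p(p(p(e))))))   [R1 at 1.1]
3. p(g(a, g(g(b, p(p(e))), p(p(p(e))))))  →  p(g(a, g(a, p(p(p(e))))))   [R1 at 1.2.1]
4. p(g(a, g(a, p(p(p(e))))))  →  p(g(a, p(p(e))))   [R4 at 1.2]
5. p(g(a, p(p(e))))  →  p(p(e))   [R4 at 1]

no — NF(t₁) = p(b), NF(t₂) = p(p(e))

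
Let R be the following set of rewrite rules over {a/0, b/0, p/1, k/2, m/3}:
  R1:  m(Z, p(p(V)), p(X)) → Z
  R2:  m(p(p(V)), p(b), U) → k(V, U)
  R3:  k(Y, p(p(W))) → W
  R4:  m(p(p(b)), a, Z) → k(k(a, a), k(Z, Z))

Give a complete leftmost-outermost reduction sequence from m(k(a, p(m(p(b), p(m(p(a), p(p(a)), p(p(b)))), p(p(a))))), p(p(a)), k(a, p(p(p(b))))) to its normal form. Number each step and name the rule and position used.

1. m(k(a, p(m(p(b), p(m(p(a), p(p(a)), p(p(b)))), p(p(a))))), p(p(a)), k(a, p(p(p(b)))))  →  m(k(a, p(m(p(b), p(p(a)), p(p(a))))), p(p(a)), k(a, p(p(p(b)))))   [R1 at 1.2.1.2.1]
2. m(k(a, p(m(p(b), p(p(a)), p(p(a))))), p(p(a)), k(a, p(p(p(b)))))  →  m(k(a, p(p(b))), p(p(a)), k(a, p(p(p(b)))))   [R1 at 1.2.1]
3. m(k(a, p(p(b))), p(p(a)), k(a, p(p(p(b)))))  →  m(b, p(p(a)), k(a, p(p(p(b)))))   [R3 at 1]
4. m(b, p(p(a)), k(a, p(p(p(b)))))  →  m(b, p(p(a)), p(b))   [R3 at 3]
5. m(b, p(p(a)), p(b))  →  b   [R1 at ε]

b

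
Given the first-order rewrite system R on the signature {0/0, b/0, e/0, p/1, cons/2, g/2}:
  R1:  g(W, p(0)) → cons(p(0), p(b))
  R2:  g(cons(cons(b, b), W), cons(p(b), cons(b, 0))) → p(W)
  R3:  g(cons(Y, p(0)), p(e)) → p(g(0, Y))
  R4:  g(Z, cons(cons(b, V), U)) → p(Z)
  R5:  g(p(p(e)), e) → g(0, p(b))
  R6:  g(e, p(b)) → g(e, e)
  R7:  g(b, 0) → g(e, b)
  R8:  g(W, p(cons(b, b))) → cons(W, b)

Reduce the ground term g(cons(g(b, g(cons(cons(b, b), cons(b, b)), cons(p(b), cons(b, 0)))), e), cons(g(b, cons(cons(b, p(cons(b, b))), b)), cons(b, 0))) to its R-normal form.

1. g(cons(g(b, g(cons(cons(b, b), cons(b, b)), cons(p(b), cons(b, 0)))), e), cons(g(b, cons(cons(b, p(cons(b, b))), b)), cons(b, 0)))  →  g(cons(g(b, p(cons(b, b))), e), cons(g(b, cons(cons(b, p(cons(b, b))), b)), cons(b, 0)))   [R2 at 1.1.2]
2. g(cons(g(b, p(cons(b, b))), e), cons(g(b, cons(cons(b, p(cons(b, b))), b)), cons(b, 0)))  →  g(cons(cons(b, b), e), cons(g(b, cons(cons(b, p(cons(b, b))), b)), cons(b, 0)))   [R8 at 1.1]
3. g(cons(cons(b, b), e), cons(g(b, cons(cons(b, p(cons(b, b))), b)), cons(b, 0)))  →  g(cons(cons(b, b), e), cons(p(b), cons(b, 0)))   [R4 at 2.1]
4. g(cons(cons(b, b), e), cons(p(b), cons(b, 0)))  →  p(e)   [R2 at ε]

p(e)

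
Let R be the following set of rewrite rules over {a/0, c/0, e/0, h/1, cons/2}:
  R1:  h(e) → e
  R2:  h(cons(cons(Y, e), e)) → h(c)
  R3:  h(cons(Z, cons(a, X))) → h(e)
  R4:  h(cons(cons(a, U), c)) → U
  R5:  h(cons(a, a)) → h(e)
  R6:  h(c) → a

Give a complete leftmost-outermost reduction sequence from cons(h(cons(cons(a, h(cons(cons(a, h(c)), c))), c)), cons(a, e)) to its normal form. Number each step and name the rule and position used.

1. cons(h(cons(cons(a, h(cons(cons(a, h(c)), c))), c)), cons(a, e))  →  cons(h(cons(cons(a, h(c)), c)), cons(a, e))   [R4 at 1]
2. cons(h(cons(cons(a, h(c)), c)), cons(a, e))  →  cons(h(c), cons(a, e))   [R4 at 1]
3. cons(h(c), cons(a, e))  →  cons(a, cons(a, e))   [R6 at 1]

cons(a, cons(a, e))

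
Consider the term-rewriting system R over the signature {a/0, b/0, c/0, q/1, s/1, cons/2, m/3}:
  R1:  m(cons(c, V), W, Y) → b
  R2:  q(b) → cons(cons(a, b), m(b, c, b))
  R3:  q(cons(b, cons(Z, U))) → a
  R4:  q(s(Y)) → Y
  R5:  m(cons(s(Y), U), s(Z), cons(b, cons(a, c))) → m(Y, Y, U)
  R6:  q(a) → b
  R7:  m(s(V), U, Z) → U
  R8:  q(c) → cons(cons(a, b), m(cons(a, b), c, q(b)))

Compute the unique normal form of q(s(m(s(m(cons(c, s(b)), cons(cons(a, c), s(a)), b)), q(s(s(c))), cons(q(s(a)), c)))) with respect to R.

s(c)

1. q(s(m(s(m(cons(c, s(b)), cons(cons(a, c), s(a)), b)), q(s(s(c))), cons(q(s(a)), c))))  →  m(s(m(cons(c, s(b)), cons(cons(a, c), s(a)), b)), q(s(s(c))), cons(q(s(a)), c))   [R4 at ε]
2. m(s(m(cons(c, s(b)), cons(cons(a, c), s(a)), b)), q(s(s(c))), cons(q(s(a)), c))  →  q(s(s(c)))   [R7 at ε]
3. q(s(s(c)))  →  s(c)   [R4 at ε]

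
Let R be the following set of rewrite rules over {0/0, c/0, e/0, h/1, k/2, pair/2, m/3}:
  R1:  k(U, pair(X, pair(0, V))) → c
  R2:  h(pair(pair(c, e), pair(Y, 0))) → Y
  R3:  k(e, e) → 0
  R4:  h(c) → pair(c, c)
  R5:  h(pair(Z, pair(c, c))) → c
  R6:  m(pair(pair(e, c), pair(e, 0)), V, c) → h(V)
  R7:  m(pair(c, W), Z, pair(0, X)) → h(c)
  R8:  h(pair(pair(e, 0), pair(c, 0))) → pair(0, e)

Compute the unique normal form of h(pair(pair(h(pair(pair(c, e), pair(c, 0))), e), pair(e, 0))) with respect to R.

1. h(pair(pair(h(pair(pair(c, e), pair(c, 0))), e), pair(e, 0)))  →  h(pair(pair(c, e), pair(e, 0)))   [R2 at 1.1.1]
2. h(pair(pair(c, e), pair(e, 0)))  →  e   [R2 at ε]

e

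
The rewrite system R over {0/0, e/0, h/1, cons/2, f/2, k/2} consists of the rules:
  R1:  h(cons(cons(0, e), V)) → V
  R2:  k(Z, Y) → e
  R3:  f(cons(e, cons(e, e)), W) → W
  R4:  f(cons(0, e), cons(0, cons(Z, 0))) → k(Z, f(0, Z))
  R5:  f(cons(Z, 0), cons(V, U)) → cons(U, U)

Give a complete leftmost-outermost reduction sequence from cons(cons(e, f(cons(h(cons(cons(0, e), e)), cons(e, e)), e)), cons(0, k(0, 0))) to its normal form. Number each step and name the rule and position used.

cons(cons(e, e), cons(0, e))

1. cons(cons(e, f(cons(h(cons(cons(0, e), e)), cons(e, e)), e)), cons(0, k(0, 0)))  →  cons(cons(e, f(cons(e, cons(e, e)), e)), cons(0, k(0, 0)))   [R1 at 1.2.1.1]
2. cons(cons(e, f(cons(e, cons(e, e)), e)), cons(0, k(0, 0)))  →  cons(cons(e, e), cons(0, k(0, 0)))   [R3 at 1.2]
3. cons(cons(e, e), cons(0, k(0, 0)))  →  cons(cons(e, e), cons(0, e))   [R2 at 2.2]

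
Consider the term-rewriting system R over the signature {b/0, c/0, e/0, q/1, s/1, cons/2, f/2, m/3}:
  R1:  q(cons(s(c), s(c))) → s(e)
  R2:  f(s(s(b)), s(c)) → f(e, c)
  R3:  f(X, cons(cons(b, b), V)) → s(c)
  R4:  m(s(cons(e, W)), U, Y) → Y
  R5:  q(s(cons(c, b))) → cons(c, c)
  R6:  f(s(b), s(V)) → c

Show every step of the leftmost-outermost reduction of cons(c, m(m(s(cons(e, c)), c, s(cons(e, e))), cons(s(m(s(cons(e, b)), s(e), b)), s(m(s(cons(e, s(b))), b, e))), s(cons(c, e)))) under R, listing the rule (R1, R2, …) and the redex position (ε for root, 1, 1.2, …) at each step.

1. cons(c, m(m(s(cons(e, c)), c, s(cons(e, e))), cons(s(m(s(cons(e, b)), s(e), b)), s(m(s(cons(e, s(b))), b, e))), s(cons(c, e))))  →  cons(c, m(s(cons(e, e)), cons(s(m(s(cons(e, b)), s(e), b)), s(m(s(cons(e, s(b))), b, e))), s(cons(c, e))))   [R4 at 2.1]
2. cons(c, m(s(cons(e, e)), cons(s(m(s(cons(e, b)), s(e), b)), s(m(s(cons(e, s(b))), b, e))), s(cons(c, e))))  →  cons(c, s(cons(c, e)))   [R4 at 2]

cons(c, s(cons(c, e)))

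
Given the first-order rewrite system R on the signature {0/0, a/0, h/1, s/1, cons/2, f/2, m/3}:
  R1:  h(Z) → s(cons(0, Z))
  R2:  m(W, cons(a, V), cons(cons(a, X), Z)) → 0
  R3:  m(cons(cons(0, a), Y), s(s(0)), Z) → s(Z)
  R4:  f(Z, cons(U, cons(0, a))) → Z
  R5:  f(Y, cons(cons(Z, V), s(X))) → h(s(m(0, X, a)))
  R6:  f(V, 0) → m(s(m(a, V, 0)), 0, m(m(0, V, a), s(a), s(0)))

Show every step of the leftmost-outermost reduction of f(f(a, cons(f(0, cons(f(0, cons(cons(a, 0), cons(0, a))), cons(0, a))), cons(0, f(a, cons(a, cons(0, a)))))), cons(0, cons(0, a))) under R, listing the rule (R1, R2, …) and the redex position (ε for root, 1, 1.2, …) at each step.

a

1. f(f(a, cons(f(0, cons(f(0, cons(cons(a, 0), cons(0, a))), cons(0, a))), cons(0, f(a, cons(a, cons(0, a)))))), cons(0, cons(0, a)))  →  f(a, cons(f(0, cons(f(0, cons(cons(a, 0), cons(0, a))), cons(0, a))), cons(0, f(a, cons(a, cons(0, a))))))   [R4 at ε]
2. f(a, cons(f(0, cons(f(0, cons(cons(a, 0), cons(0, a))), cons(0, a))), cons(0, f(a, cons(a, cons(0, a))))))  →  f(a, cons(0, cons(0, f(a, cons(a, cons(0, a))))))   [R4 at 2.1]
3. f(a, cons(0, cons(0, f(a, cons(a, cons(0, a))))))  →  f(a, cons(0, cons(0, a)))   [R4 at 2.2.2]
4. f(a, cons(0, cons(0, a)))  →  a   [R4 at ε]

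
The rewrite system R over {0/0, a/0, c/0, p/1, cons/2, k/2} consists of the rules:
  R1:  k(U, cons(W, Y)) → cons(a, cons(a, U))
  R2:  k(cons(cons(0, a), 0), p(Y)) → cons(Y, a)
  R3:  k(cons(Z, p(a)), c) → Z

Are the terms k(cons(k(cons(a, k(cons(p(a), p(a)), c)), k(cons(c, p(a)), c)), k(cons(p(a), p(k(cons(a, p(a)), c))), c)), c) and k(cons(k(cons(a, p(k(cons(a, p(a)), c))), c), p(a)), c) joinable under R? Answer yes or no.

yes — NF(t₁) = a, NF(t₂) = a

Reduce t₁ = k(cons(k(cons(a, k(cons(p(a), p(a)), c)), k(cons(c, p(a)), c)), k(cons(p(a), p(k(cons(a, p(a)), c))), c)), c):
1. k(cons(k(cons(a, k(cons(p(a), p(a)), c)), k(cons(c, p(a)), c)), k(cons(p(a), p(k(cons(a, p(a)), c))), c)), c)  →  k(cons(k(cons(a, p(a)), k(cons(c, p(a)), c)), k(cons(p(a), p(k(cons(a, p(a)), c))), c)), c)   [R3 at 1.1.1.2]
2. k(cons(k(cons(a, p(a)), k(cons(c, p(a)), c)), k(cons(p(a), p(k(cons(a, p(a)), c))), c)), c)  →  k(cons(k(cons(a, p(a)), c), k(cons(p(a), p(k(cons(a, p(a)), c))), c)), c)   [R3 at 1.1.2]
3. k(cons(k(cons(a, p(a)), c), k(cons(p(a), p(k(cons(a, p(a)), c))), c)), c)  →  k(cons(a, k(cons(p(a), p(k(cons(a, p(a)), c))), c)), c)   [R3 at 1.1]
4. k(cons(a, k(cons(p(a), p(k(cons(a, p(a)), c))), c)), c)  →  k(cons(a, k(cons(p(a), p(a)), c)), c)   [R3 at 1.2.1.2.1]
5. k(cons(a, k(cons(p(a), p(a)), c)), c)  →  k(cons(a, p(a)), c)   [R3 at 1.2]
6. k(cons(a, p(a)), c)  →  a   [R3 at ε]

Reduce t₂ = k(cons(k(cons(a, p(k(cons(a, p(a)), c))), c), p(a)), c):
1. k(cons(k(cons(a, p(k(cons(a, p(a)), c))), c), p(a)), c)  →  k(cons(a, p(k(cons(a, p(a)), c))), c)   [R3 at ε]
2. k(cons(a, p(k(cons(a, p(a)), c))), c)  →  k(cons(a, p(a)), c)   [R3 at 1.2.1]
3. k(cons(a, p(a)), c)  →  a   [R3 at ε]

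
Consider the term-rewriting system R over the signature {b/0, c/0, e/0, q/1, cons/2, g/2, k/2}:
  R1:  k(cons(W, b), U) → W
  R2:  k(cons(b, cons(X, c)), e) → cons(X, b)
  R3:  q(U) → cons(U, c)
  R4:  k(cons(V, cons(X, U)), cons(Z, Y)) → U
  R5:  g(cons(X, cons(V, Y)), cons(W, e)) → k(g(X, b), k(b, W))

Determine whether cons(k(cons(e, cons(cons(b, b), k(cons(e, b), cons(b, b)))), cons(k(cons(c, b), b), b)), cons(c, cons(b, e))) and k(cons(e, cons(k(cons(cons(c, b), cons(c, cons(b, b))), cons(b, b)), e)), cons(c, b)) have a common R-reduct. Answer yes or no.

no — NF(t₁) = cons(e, cons(c, cons(b, e))), NF(t₂) = e

Reduce t₁ = cons(k(cons(e, cons(cons(b, b), k(cons(e, b), cons(b, b)))), cons(k(cons(c, b), b), b)), cons(c, cons(b, e))):
1. cons(k(cons(e, cons(cons(b, b), k(cons(e, b), cons(b, b)))), cons(k(cons(c, b), b), b)), cons(c, cons(b, e)))  →  cons(k(cons(e, b), cons(b, b)), cons(c, cons(b, e)))   [R4 at 1]
2. cons(k(cons(e, b), cons(b, b)), cons(c, cons(b, e)))  →  cons(e, cons(c, cons(b, e)))   [R1 at 1]

Reduce t₂ = k(cons(e, cons(k(cons(cons(c, b), cons(c, cons(b, b))), cons(b, b)), e)), cons(c, b)):
1. k(cons(e, cons(k(cons(cons(c, b), cons(c, cons(b, b))), cons(b, b)), e)), cons(c, b))  →  e   [R4 at ε]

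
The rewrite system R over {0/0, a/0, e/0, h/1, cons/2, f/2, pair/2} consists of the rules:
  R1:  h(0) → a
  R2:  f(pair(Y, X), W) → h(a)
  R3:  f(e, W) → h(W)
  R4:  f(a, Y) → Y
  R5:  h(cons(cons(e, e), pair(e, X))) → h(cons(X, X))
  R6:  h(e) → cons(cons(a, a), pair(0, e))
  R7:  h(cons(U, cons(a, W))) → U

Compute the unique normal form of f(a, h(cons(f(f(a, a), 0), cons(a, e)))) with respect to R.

1. f(a, h(cons(f(f(a, a), 0), cons(a, e))))  →  h(cons(f(f(a, a), 0), cons(a, e)))   [R4 at ε]
2. h(cons(f(f(a, a), 0), cons(a, e)))  →  f(f(a, a), 0)   [R7 at ε]
3. f(f(a, a), 0)  →  f(a, 0)   [R4 at 1]
4. f(a, 0)  →  0   [R4 at ε]

0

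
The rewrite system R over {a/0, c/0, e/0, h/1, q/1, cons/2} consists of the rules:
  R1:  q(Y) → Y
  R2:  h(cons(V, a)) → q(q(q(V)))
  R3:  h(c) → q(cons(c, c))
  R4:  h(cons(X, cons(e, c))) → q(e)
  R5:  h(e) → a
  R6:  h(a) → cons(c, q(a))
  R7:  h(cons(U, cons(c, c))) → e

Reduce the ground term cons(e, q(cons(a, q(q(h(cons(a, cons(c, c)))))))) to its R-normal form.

cons(e, cons(a, e))

1. cons(e, q(cons(a, q(q(h(cons(a, cons(c, c))))))))  →  cons(e, cons(a, q(q(h(cons(a, cons(c, c)))))))   [R1 at 2]
2. cons(e, cons(a, q(q(h(cons(a, cons(c, c)))))))  →  cons(e, cons(a, q(h(cons(a, cons(c, c))))))   [R1 at 2.2]
3. cons(e, cons(a, q(h(cons(a, cons(c, c))))))  →  cons(e, cons(a, h(cons(a, cons(c, c)))))   [R1 at 2.2]
4. cons(e, cons(a, h(cons(a, cons(c, c)))))  →  cons(e, cons(a, e))   [R7 at 2.2]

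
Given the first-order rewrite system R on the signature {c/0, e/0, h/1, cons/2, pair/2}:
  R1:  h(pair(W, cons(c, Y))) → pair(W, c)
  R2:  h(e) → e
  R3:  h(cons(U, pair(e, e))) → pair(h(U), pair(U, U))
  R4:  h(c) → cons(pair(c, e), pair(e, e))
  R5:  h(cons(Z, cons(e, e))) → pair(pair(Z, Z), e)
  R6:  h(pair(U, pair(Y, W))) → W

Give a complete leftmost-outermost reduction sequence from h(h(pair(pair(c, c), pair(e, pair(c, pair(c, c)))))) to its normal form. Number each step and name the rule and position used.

1. h(h(pair(pair(c, c), pair(e, pair(c, pair(c, c))))))  →  h(pair(c, pair(c, c)))   [R6 at 1]
2. h(pair(c, pair(c, c)))  →  c   [R6 at ε]

c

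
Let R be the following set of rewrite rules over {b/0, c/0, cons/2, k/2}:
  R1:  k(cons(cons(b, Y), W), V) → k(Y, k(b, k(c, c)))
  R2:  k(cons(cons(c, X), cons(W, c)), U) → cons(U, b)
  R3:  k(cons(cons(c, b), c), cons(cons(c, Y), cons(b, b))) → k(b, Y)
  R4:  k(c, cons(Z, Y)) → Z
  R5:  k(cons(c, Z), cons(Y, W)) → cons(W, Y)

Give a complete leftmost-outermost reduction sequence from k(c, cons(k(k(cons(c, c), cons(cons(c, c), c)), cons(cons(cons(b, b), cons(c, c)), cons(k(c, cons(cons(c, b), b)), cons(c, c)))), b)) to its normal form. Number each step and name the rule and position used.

1. k(c, cons(k(k(cons(c, c), cons(cons(c, c), c)), cons(cons(cons(b, b), cons(c, c)), cons(k(c, cons(cons(c, b), b)), cons(c, c)))), b))  →  k(k(cons(c, c), cons(cons(c, c), c)), cons(cons(cons(b, b), cons(c, c)), cons(k(c, cons(cons(c, b), b)), cons(c, c))))   [R4 at ε]
2. k(k(cons(c, c), cons(cons(c, c), c)), cons(cons(cons(b, b), cons(c, c)), cons(k(c, cons(cons(c, b), b)), cons(c, c))))  →  k(cons(c, cons(c, c)), cons(cons(cons(b, b), cons(c, c)), cons(k(c, cons(cons(c, b), b)), cons(c, c))))   [R5 at 1]
3. k(cons(c, cons(c, c)), cons(cons(cons(b, b), cons(c, c)), cons(k(c, cons(cons(c, b), b)), cons(c, c))))  →  cons(cons(k(c, cons(cons(c, b), b)), cons(c, c)), cons(cons(b, b), cons(c, c)))   [R5 at ε]
4. cons(cons(k(c, cons(cons(c, b), b)), cons(c, c)), cons(cons(b, b), cons(c, c)))  →  cons(cons(cons(c, b), cons(c, c)), cons(cons(b, b), cons(c, c)))   [R4 at 1.1]

cons(cons(cons(c, b), cons(c, c)), cons(cons(b, b), cons(c, c)))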